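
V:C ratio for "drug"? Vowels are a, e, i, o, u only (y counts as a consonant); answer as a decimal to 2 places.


Word: "drug"
Vowels (a,e,i,o,u): 1
Consonants: 3
Ratio = 1/3
= 0.33


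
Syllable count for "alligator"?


Word: "alligator"
Syllable breakdown: al | li | ga | tor
Counting: 4 parts
= 4 syllables


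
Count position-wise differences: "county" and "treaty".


Comparing character by character (same length = 6):
  Pos 0: 'c' vs 't' !=
  Pos 1: 'o' vs 'r' !=
  Pos 2: 'u' vs 'e' !=
  Pos 3: 'n' vs 'a' !=
  Pos 4: 't' vs 't' =
  Pos 5: 'y' vs 'y' =
Hamming distance = 4


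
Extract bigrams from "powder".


Word: "powder" (length 6)
Number of bigrams = 6 - 2 + 1 = 5
  Position 0: "po"
  Position 1: "ow"
  Position 2: "wd"
  Position 3: "de"
  Position 4: "er"
Bigrams = "po", "ow", "wd", "de", "er"


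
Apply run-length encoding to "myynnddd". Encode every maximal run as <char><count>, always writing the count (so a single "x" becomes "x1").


String: "myynnddd"
Scanning for consecutive runs:
  'm' x 1
  'y' x 2
  'n' x 2
  'd' x 3
RLE = "m1y2n2d3"


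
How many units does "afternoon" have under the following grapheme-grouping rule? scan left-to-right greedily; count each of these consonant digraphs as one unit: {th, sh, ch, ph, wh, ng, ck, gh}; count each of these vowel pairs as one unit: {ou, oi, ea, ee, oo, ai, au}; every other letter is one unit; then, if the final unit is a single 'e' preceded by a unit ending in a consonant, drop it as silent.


Word: "afternoon" (9 letters)
Left-to-right scan:
  [1] 'a' (letter)
  [2] 'f' (letter)
  [3] 't' (letter)
  [4] 'e' (letter)
  [5] 'r' (letter)
  [6] 'n' (letter)
  [7] 'oo' (vowel-pair)
  [8] 'n' (letter)
Units from scan: 8
Sound units = 8 units


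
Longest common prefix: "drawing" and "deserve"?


Word 1: "drawing"
Word 2: "deserve"
Comparing from start:
  Pos 0: 'd' == 'd'
  Pos 1: 'r' != 'e' (stop)
LCP = "d" (length 1)


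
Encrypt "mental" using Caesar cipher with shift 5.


Word: "mental"
Shift: 5
Each letter → (letter + shift) mod 26:
  'm' (12) + 5 = 17 → 'r'
  'e' (4) + 5 = 9 → 'j'
  'n' (13) + 5 = 18 → 's'
  't' (19) + 5 = 24 → 'y'
  'a' (0) + 5 = 5 → 'f'
  'l' (11) + 5 = 16 → 'q'
Result = "rjsyfq"


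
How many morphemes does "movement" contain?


Word: "movement"
Morphemes: move / -ment
Each morpheme carries meaning
= 2 morphemes


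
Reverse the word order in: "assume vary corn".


Original: "assume vary corn"
Words (1..n): assume | vary | corn
Reversed (n..1): corn | vary | assume
Result = "corn vary assume"


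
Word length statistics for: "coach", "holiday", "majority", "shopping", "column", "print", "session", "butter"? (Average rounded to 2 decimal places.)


Lengths: "coach"=5, "holiday"=7, "majority"=8, "shopping"=8, "column"=6, "print"=5, "session"=7, "butter"=6
Sum = 52, Count = 8
Average = 52/8 = 6.50
= avg=6.50, min=5, max=8


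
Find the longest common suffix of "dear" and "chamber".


Word 1: "dear"
Word 2: "chamber"
Comparing from end:
  Pos -1: 'r' == 'r'
  Pos -2: 'a' != 'e' (stop)
LCS = "r" (length 1)


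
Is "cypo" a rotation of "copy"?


Word: "copy", Candidate: "cypo"
Method: check if candidate is substring of word+word
"copycopy" contains "cypo"? No
Is rotation = No


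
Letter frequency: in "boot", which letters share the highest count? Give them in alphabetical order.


Word: "boot"
Letter counts:
  'b': 1
  'o': 2
  't': 1
Maximum count = 2
Most frequent = 'o' (2 times each)


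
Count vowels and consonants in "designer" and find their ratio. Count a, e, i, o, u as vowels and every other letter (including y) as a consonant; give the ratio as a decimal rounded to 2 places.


Word: "designer"
Vowels (a,e,i,o,u): 3
Consonants: 5
Ratio = 3/5
= 0.60


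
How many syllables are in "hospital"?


Word: "hospital"
Syllable breakdown: hos / pi / tal
Counting: 3 parts
= 3 syllables


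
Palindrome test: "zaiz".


Word: "zaiz"
Reversed: "ziaz"
Forward == Backward? zaiz != ziaz
Palindrome = No


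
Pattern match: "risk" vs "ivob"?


Pattern of "risk": [0, 1, 2, 3]
Pattern of "ivob": [0, 1, 2, 3]
Patterns match
Same pattern = Yes


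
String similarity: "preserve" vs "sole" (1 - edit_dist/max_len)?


Word 1: "preserve" (length 8)
Word 2: "sole" (length 4)
One optimal edit sequence:
  1. delete 'p'  (+1)
  2. delete 'r'  (+1)
  3. delete 'e'  (+1)
  4. keep 's'
  5. delete 'e'  (+1)
  6. substitute 'r' -> 'o'  (+1)
  7. substitute 'v' -> 'l'  (+1)
  8. keep 'e'
Edit distance = 6
Max length = max(8, 4) = 8
Similarity = 1 - 6/8
= 0.2500


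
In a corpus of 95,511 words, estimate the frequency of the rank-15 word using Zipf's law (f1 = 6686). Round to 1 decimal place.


Zipf's law: f(r) = f(1) / r
f(1) = 6686
f(15) = 6686 / 15
= 445.7 occurrences


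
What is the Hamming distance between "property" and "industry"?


Comparing character by character (same length = 8):
  Pos 0: 'p' vs 'i' !=
  Pos 1: 'r' vs 'n' !=
  Pos 2: 'o' vs 'd' !=
  Pos 3: 'p' vs 'u' !=
  Pos 4: 'e' vs 's' !=
  Pos 5: 'r' vs 't' !=
  Pos 6: 't' vs 'r' !=
  Pos 7: 'y' vs 'y' =
Hamming distance = 7


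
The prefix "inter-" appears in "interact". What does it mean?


Prefix: inter-
As in: interact -> inter- + act
Meaning = between


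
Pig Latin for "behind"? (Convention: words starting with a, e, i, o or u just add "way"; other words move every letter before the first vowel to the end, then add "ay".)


Word: "behind"
Starts with consonant(s) → move to end, add 'ay'
Consonant cluster: "b"
Pig Latin = "ehindbay"


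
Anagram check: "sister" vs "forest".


Word 1: "sister" → sorted: eirsst
Word 2: "forest" → sorted: eforst
Same letters? eirsst != eforst
Anagram = No


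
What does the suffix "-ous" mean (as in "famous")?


Suffix: -ous
As in: famous -> fame + -ous, with a spelling change
Meaning = having quality of


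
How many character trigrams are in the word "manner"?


Word: "manner" (length 6)
Number of 3-grams = length - 3 + 1 = 6 - 3 + 1
= 4


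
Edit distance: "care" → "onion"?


Word 1: "care" (length 4)
Word 2: "onion" (length 5)
One optimal edit sequence (insert/delete/substitute each cost 1):
  1. insert 'o'  (+1)
  2. substitute 'c' -> 'n'  (+1)
  3. substitute 'a' -> 'i'  (+1)
  4. substitute 'r' -> 'o'  (+1)
  5. substitute 'e' -> 'n'  (+1)
Total edit operations: 5
Edit distance = 5


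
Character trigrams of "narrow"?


Word: "narrow" (length 6)
Number of trigrams = 6 - 3 + 1 = 4
  Position 0: "nar"
  Position 1: "arr"
  Position 2: "rro"
  Position 3: "row"
Trigrams = "nar", "arr", "rro", "row"


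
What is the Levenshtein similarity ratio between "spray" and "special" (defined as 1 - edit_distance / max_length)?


Word 1: "spray" (length 5)
Word 2: "special" (length 7)
One optimal edit sequence:
  1. keep 's'
  2. keep 'p'
  3. insert 'e'  (+1)
  4. insert 'c'  (+1)
  5. substitute 'r' -> 'i'  (+1)
  6. keep 'a'
  7. substitute 'y' -> 'l'  (+1)
Edit distance = 4
Max length = max(5, 7) = 7
Similarity = 1 - 4/7
= 0.4286


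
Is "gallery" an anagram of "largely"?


Word 1: "largely" → sorted: aegllry
Word 2: "gallery" → sorted: aegllry
Same letters? aegllry == aegllry
Anagram = Yes


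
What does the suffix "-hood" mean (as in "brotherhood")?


Suffix: -hood
Example: brotherhood = brother + -hood
Meaning = state / condition


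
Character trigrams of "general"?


Word: "general" (length 7)
Number of trigrams = 7 - 3 + 1 = 5
  Position 0: "gen"
  Position 1: "ene"
  Position 2: "ner"
  Position 3: "era"
  Position 4: "ral"
Trigrams = "gen", "ene", "ner", "era", "ral"


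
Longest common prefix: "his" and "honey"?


Word 1: "his"
Word 2: "honey"
Comparing from start:
  Pos 0: 'h' == 'h'
  Pos 1: 'i' != 'o' (stop)
LCP = "h" (length 1)


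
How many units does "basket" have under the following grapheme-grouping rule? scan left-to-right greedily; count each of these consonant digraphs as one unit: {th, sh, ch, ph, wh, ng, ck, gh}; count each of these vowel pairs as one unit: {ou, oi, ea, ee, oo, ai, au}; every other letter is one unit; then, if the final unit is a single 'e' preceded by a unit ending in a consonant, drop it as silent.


Word: "basket" (6 letters)
Left-to-right scan:
  1. 'b' (letter)
  2. 'a' (letter)
  3. 's' (letter)
  4. 'k' (letter)
  5. 'e' (letter)
  6. 't' (letter)
Units from scan: 6
Sound units = 6 units


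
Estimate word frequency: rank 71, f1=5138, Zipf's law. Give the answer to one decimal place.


Zipf's law: f(r) = f(1) / r
f(1) = 5138
f(71) = 5138 / 71
= 72.4 occurrences


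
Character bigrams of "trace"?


Word: "trace" (length 5)
Number of bigrams = 5 - 2 + 1 = 4
  Position 0: "tr"
  Position 1: "ra"
  Position 2: "ac"
  Position 3: "ce"
Bigrams = "tr", "ra", "ac", "ce"


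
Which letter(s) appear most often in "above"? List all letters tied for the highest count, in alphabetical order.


Word: "above"
Letter counts:
  'a': 1
  'b': 1
  'e': 1
  'o': 1
  'v': 1
Maximum count = 1
Most frequent = 'a', 'b', 'e', 'o', 'v' (1 time each)


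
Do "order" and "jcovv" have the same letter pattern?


Pattern of "order": [0, 1, 2, 3, 1]
Pattern of "jcovv": [0, 1, 2, 3, 3]
Patterns do not match
Same pattern = No


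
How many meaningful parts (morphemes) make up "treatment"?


Word: "treatment"
Morphemes: treat | -ment
Each morpheme carries meaning
= 2 morphemes


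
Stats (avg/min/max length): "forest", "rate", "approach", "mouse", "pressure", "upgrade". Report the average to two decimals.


Lengths: "forest"=6, "rate"=4, "approach"=8, "mouse"=5, "pressure"=8, "upgrade"=7
Sum = 38, Count = 6
Average = 38/6 = 6.33
= avg=6.33, min=4, max=8


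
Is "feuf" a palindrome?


Word: "feuf"
Reversed: "fuef"
Forward == Backward? feuf != fuef
Palindrome = No


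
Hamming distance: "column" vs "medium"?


Comparing character by character (same length = 6):
  Pos 0: 'c' vs 'm' !=
  Pos 1: 'o' vs 'e' !=
  Pos 2: 'l' vs 'd' !=
  Pos 3: 'u' vs 'i' !=
  Pos 4: 'm' vs 'u' !=
  Pos 5: 'n' vs 'm' !=
Hamming distance = 6


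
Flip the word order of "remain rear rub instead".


Original: "remain rear rub instead"
Words (1..n): remain | rear | rub | instead
Reversed (n..1): instead | rub | rear | remain
Result = "instead rub rear remain"


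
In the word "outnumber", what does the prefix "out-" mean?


Prefix: out-
Example: outnumber = out- + number
Meaning = surpass


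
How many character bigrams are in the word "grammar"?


Word: "grammar" (length 7)
Number of 2-grams = length - 2 + 1 = 7 - 2 + 1
= 6


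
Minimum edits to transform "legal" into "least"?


Word 1: "legal" (length 5)
Word 2: "least" (length 5)
One optimal edit sequence (insert/delete/substitute each cost 1):
  1. keep 'l'
  2. keep 'e'
  3. substitute 'g' -> 'a'  (+1)
  4. substitute 'a' -> 's'  (+1)
  5. substitute 'l' -> 't'  (+1)
Total edit operations: 3
Edit distance = 3


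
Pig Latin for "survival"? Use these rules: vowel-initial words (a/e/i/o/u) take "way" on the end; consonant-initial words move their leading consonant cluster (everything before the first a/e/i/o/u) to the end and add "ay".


Word: "survival"
Starts with consonant(s) → move to end, add 'ay'
Consonant cluster: "s"
Pig Latin = "urvivalsay"


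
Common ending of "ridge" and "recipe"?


Word 1: "ridge"
Word 2: "recipe"
Comparing from end:
  Pos -1: 'e' == 'e'
  Pos -2: 'g' != 'p' (stop)
LCS = "e" (length 1)


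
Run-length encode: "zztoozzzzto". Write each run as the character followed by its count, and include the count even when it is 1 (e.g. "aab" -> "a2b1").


String: "zztoozzzzto"
Scanning for consecutive runs:
  'z' x 2
  't' x 1
  'o' x 2
  'z' x 4
  't' x 1
  'o' x 1
RLE = "z2t1o2z4t1o1"


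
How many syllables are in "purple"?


Word: "purple"
Syllable breakdown: pur-ple
Counting: 2 parts
= 2 syllables


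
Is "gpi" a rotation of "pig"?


Word: "pig", Candidate: "gpi"
Method: check if candidate is substring of word+word
"pigpig" contains "gpi"? Yes
Is rotation = Yes


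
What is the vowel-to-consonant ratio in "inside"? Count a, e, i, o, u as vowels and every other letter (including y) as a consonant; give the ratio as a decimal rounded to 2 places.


Word: "inside"
Vowels (a,e,i,o,u): 3
Consonants: 3
Ratio = 3/3
= 1.00


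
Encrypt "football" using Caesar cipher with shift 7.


Word: "football"
Shift: 7
Each letter → (letter + shift) mod 26:
  'f' (5) + 7 = 12 → 'm'
  'o' (14) + 7 = 21 → 'v'
  'o' (14) + 7 = 21 → 'v'
  't' (19) + 7 = 0 → 'a'
  'b' (1) + 7 = 8 → 'i'
  'a' (0) + 7 = 7 → 'h'
  'l' (11) + 7 = 18 → 's'
  'l' (11) + 7 = 18 → 's'
Result = "mvvaihss"


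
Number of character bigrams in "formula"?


Word: "formula" (length 7)
Number of 2-grams = length - 2 + 1 = 7 - 2 + 1
= 6


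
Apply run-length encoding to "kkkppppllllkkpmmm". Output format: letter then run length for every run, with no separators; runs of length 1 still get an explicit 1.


String: "kkkppppllllkkpmmm"
Scanning for consecutive runs:
  'k' x 3
  'p' x 4
  'l' x 4
  'k' x 2
  'p' x 1
  'm' x 3
RLE = "k3p4l4k2p1m3"


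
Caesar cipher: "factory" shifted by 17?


Word: "factory"
Shift: 17
Each letter → (letter + shift) mod 26:
  'f' (5) + 17 = 22 → 'w'
  'a' (0) + 17 = 17 → 'r'
  'c' (2) + 17 = 19 → 't'
  't' (19) + 17 = 10 → 'k'
  'o' (14) + 17 = 5 → 'f'
  'r' (17) + 17 = 8 → 'i'
  'y' (24) + 17 = 15 → 'p'
Result = "wrtkfip"


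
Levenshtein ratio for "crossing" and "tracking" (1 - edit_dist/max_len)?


Word 1: "crossing" (length 8)
Word 2: "tracking" (length 8)
One optimal edit sequence:
  1. substitute 'c' -> 't'  (+1)
  2. keep 'r'
  3. substitute 'o' -> 'a'  (+1)
  4. substitute 's' -> 'c'  (+1)
  5. substitute 's' -> 'k'  (+1)
  6. keep 'i'
  7. keep 'n'
  8. keep 'g'
Edit distance = 4
Max length = max(8, 8) = 8
Similarity = 1 - 4/8
= 0.5000


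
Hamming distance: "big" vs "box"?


Comparing character by character (same length = 3):
  Pos 0: 'b' vs 'b' =
  Pos 1: 'i' vs 'o' !=
  Pos 2: 'g' vs 'x' !=
Hamming distance = 2


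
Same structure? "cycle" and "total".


Pattern of "cycle": [0, 1, 0, 2, 3]
Pattern of "total": [0, 1, 0, 2, 3]
Patterns match
Same pattern = Yes


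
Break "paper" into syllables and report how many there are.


Word: "paper"
Syllable breakdown: pa · per
Counting: 2 parts
= 2 syllables


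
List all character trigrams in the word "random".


Word: "random" (length 6)
Number of trigrams = 6 - 3 + 1 = 4
  Position 0: "ran"
  Position 1: "and"
  Position 2: "ndo"
  Position 3: "dom"
Trigrams = "ran", "and", "ndo", "dom"


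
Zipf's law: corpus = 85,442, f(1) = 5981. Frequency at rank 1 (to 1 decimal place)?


Zipf's law: f(r) = f(1) / r
f(1) = 5981
f(1) = 5981 / 1
= 5981.0 occurrences


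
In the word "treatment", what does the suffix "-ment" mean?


Suffix: -ment
As in: treatment -> treat + -ment
Meaning = result of action


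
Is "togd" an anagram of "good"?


Word 1: "good" → sorted: dgoo
Word 2: "togd" → sorted: dgot
Same letters? dgoo != dgot
Anagram = No


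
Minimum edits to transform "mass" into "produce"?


Word 1: "mass" (length 4)
Word 2: "produce" (length 7)
One optimal edit sequence (insert/delete/substitute each cost 1):
  1. insert 'p'  (+1)
  2. insert 'r'  (+1)
  3. insert 'o'  (+1)
  4. substitute 'm' -> 'd'  (+1)
  5. substitute 'a' -> 'u'  (+1)
  6. substitute 's' -> 'c'  (+1)
  7. substitute 's' -> 'e'  (+1)
Total edit operations: 7
Edit distance = 7


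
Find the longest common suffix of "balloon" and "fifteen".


Word 1: "balloon"
Word 2: "fifteen"
Comparing from end:
  Pos -1: 'n' == 'n'
  Pos -2: 'o' != 'e' (stop)
LCS = "n" (length 1)


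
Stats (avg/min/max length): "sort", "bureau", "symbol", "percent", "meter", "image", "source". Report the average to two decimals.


Lengths: "sort"=4, "bureau"=6, "symbol"=6, "percent"=7, "meter"=5, "image"=5, "source"=6
Sum = 39, Count = 7
Average = 39/7 = 5.57
= avg=5.57, min=4, max=7


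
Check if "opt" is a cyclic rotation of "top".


Word: "top", Candidate: "opt"
Method: check if candidate is substring of word+word
"toptop" contains "opt"? Yes
Is rotation = Yes


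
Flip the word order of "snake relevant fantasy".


Original: "snake relevant fantasy"
Words (1..n): snake | relevant | fantasy
Reversed (n..1): fantasy | relevant | snake
Result = "fantasy relevant snake"


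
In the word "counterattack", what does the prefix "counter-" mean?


Prefix: counter-
Example: counterattack (counter- + attack)
Meaning = against / opposite


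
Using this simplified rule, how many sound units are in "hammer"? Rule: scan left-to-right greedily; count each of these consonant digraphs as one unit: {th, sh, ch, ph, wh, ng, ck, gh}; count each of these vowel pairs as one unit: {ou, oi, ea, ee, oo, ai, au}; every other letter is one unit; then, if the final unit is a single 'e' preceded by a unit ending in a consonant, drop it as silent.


Word: "hammer" (6 letters)
Left-to-right scan:
  (1) 'h' (letter)
  (2) 'a' (letter)
  (3) 'm' (letter)
  (4) 'm' (letter)
  (5) 'e' (letter)
  (6) 'r' (letter)
Units from scan: 6
Sound units = 6 units


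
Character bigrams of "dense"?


Word: "dense" (length 5)
Number of bigrams = 5 - 2 + 1 = 4
  Position 0: "de"
  Position 1: "en"
  Position 2: "ns"
  Position 3: "se"
Bigrams = "de", "en", "ns", "se"


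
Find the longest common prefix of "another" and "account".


Word 1: "another"
Word 2: "account"
Comparing from start:
  Pos 0: 'a' == 'a'
  Pos 1: 'n' != 'c' (stop)
LCP = "a" (length 1)


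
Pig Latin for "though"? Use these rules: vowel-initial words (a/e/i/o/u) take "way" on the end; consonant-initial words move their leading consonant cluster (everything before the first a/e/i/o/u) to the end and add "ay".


Word: "though"
Starts with consonant(s) → move to end, add 'ay'
Consonant cluster: "th"
Pig Latin = "oughthay"


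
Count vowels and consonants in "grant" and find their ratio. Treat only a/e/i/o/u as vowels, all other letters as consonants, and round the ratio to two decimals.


Word: "grant"
Vowels (a,e,i,o,u): 1
Consonants: 4
Ratio = 1/4
= 0.25


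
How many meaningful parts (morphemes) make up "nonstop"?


Word: "nonstop"
Morphemes: non- | stop
Each morpheme carries meaning
= 2 morphemes


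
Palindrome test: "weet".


Word: "weet"
Reversed: "teew"
Forward == Backward? weet != teew
Palindrome = No


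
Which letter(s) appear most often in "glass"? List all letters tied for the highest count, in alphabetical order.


Word: "glass"
Letter counts:
  'a': 1
  'g': 1
  'l': 1
  's': 2
Maximum count = 2
Most frequent = 's' (2 times each)


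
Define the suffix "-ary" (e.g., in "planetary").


Suffix: -ary
As in: planetary -> planet + -ary
Meaning = relating to


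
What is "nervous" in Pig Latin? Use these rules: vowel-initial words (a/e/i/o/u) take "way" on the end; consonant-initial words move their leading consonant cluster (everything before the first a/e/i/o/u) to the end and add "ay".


Word: "nervous"
Starts with consonant(s) → move to end, add 'ay'
Consonant cluster: "n"
Pig Latin = "ervousnay"


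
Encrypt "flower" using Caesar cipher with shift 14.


Word: "flower"
Shift: 14
Each letter → (letter + shift) mod 26:
  'f' (5) + 14 = 19 → 't'
  'l' (11) + 14 = 25 → 'z'
  'o' (14) + 14 = 2 → 'c'
  'w' (22) + 14 = 10 → 'k'
  'e' (4) + 14 = 18 → 's'
  'r' (17) + 14 = 5 → 'f'
Result = "tzcksf"


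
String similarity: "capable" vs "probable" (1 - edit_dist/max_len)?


Word 1: "capable" (length 7)
Word 2: "probable" (length 8)
One optimal edit sequence:
  1. insert 'p'  (+1)
  2. substitute 'c' -> 'r'  (+1)
  3. substitute 'a' -> 'o'  (+1)
  4. substitute 'p' -> 'b'  (+1)
  5. keep 'a'
  6. keep 'b'
  7. keep 'l'
  8. keep 'e'
Edit distance = 4
Max length = max(7, 8) = 8
Similarity = 1 - 4/8
= 0.5000


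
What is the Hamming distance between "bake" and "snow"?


Comparing character by character (same length = 4):
  Pos 0: 'b' vs 's' !=
  Pos 1: 'a' vs 'n' !=
  Pos 2: 'k' vs 'o' !=
  Pos 3: 'e' vs 'w' !=
Hamming distance = 4


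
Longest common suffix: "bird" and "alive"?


Word 1: "bird"
Word 2: "alive"
Comparing from end:
  Pos -1: 'd' != 'e' (stop)
LCS = "" (length 0)


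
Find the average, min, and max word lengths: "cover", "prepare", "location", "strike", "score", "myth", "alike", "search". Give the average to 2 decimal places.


Lengths: "cover"=5, "prepare"=7, "location"=8, "strike"=6, "score"=5, "myth"=4, "alike"=5, "search"=6
Sum = 46, Count = 8
Average = 46/8 = 5.75
= avg=5.75, min=4, max=8


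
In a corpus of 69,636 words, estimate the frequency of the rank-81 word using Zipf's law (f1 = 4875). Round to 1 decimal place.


Zipf's law: f(r) = f(1) / r
f(1) = 4875
f(81) = 4875 / 81
= 60.2 occurrences


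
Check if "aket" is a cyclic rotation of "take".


Word: "take", Candidate: "aket"
Method: check if candidate is substring of word+word
"taketake" contains "aket"? Yes
Is rotation = Yes


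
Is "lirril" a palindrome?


Word: "lirril"
Reversed: "lirril"
Forward == Backward? lirril == lirril
Palindrome = Yes


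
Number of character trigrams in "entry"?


Word: "entry" (length 5)
Number of 3-grams = length - 3 + 1 = 5 - 3 + 1
= 3


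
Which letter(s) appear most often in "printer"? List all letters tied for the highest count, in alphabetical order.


Word: "printer"
Letter counts:
  'e': 1
  'i': 1
  'n': 1
  'p': 1
  'r': 2
  't': 1
Maximum count = 2
Most frequent = 'r' (2 times each)


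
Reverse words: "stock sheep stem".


Original: "stock sheep stem"
Words (1..n): stock | sheep | stem
Reversed (n..1): stem | sheep | stock
Result = "stem sheep stock"


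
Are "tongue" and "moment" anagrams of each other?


Word 1: "tongue" → sorted: egnotu
Word 2: "moment" → sorted: emmnot
Same letters? egnotu != emmnot
Anagram = No


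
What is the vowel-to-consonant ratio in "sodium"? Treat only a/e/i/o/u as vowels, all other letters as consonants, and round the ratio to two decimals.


Word: "sodium"
Vowels (a,e,i,o,u): 3
Consonants: 3
Ratio = 3/3
= 1.00


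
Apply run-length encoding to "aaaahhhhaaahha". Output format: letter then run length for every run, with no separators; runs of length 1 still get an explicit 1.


String: "aaaahhhhaaahha"
Scanning for consecutive runs:
  'a' x 4
  'h' x 4
  'a' x 3
  'h' x 2
  'a' x 1
RLE = "a4h4a3h2a1"


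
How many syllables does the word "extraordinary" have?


Word: "extraordinary"
Syllable breakdown: ex / traor / di / nar / y
Counting: 5 parts
= 5 syllables


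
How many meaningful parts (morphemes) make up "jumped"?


Word: "jumped"
Morphemes: jump / -ed
Each morpheme carries meaning
= 2 morphemes


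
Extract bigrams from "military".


Word: "military" (length 8)
Number of bigrams = 8 - 2 + 1 = 7
  Position 0: "mi"
  Position 1: "il"
  Position 2: "li"
  Position 3: "it"
  Position 4: "ta"
  Position 5: "ar"
  Position 6: "ry"
Bigrams = "mi", "il", "li", "it", "ta", "ar", "ry"


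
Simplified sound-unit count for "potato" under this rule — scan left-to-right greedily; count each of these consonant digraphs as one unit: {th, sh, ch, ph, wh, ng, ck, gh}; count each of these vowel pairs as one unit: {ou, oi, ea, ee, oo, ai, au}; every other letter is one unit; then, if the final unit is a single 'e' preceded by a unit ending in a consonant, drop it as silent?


Word: "potato" (6 letters)
Left-to-right scan:
  [1] 'p' (letter)
  [2] 'o' (letter)
  [3] 't' (letter)
  [4] 'a' (letter)
  [5] 't' (letter)
  [6] 'o' (letter)
Units from scan: 6
Sound units = 6 units


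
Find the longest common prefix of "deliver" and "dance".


Word 1: "deliver"
Word 2: "dance"
Comparing from start:
  Pos 0: 'd' == 'd'
  Pos 1: 'e' != 'a' (stop)
LCP = "d" (length 1)


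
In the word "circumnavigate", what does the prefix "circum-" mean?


Prefix: circum-
Example: circumnavigate = circum- + navigate
Meaning = around


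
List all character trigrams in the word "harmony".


Word: "harmony" (length 7)
Number of trigrams = 7 - 3 + 1 = 5
  Position 0: "har"
  Position 1: "arm"
  Position 2: "rmo"
  Position 3: "mon"
  Position 4: "ony"
Trigrams = "har", "arm", "rmo", "mon", "ony"


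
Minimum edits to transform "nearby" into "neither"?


Word 1: "nearby" (length 6)
Word 2: "neither" (length 7)
One optimal edit sequence (insert/delete/substitute each cost 1):
  1. keep 'n'
  2. keep 'e'
  3. insert 'i'  (+1)
  4. substitute 'a' -> 't'  (+1)
  5. substitute 'r' -> 'h'  (+1)
  6. substitute 'b' -> 'e'  (+1)
  7. substitute 'y' -> 'r'  (+1)
Total edit operations: 5
Edit distance = 5


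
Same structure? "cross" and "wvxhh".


Pattern of "cross": [0, 1, 2, 3, 3]
Pattern of "wvxhh": [0, 1, 2, 3, 3]
Patterns match
Same pattern = Yes


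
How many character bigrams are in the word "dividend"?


Word: "dividend" (length 8)
Number of 2-grams = length - 2 + 1 = 8 - 2 + 1
= 7


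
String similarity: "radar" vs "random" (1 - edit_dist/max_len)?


Word 1: "radar" (length 5)
Word 2: "random" (length 6)
One optimal edit sequence:
  1. keep 'r'
  2. keep 'a'
  3. insert 'n'  (+1)
  4. keep 'd'
  5. substitute 'a' -> 'o'  (+1)
  6. substitute 'r' -> 'm'  (+1)
Edit distance = 3
Max length = max(5, 6) = 6
Similarity = 1 - 3/6
= 0.5000


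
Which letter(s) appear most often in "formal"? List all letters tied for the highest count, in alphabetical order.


Word: "formal"
Letter counts:
  'a': 1
  'f': 1
  'l': 1
  'm': 1
  'o': 1
  'r': 1
Maximum count = 1
Most frequent = 'a', 'f', 'l', 'm', 'o', 'r' (1 time each)


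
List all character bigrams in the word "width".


Word: "width" (length 5)
Number of bigrams = 5 - 2 + 1 = 4
  Position 0: "wi"
  Position 1: "id"
  Position 2: "dt"
  Position 3: "th"
Bigrams = "wi", "id", "dt", "th"


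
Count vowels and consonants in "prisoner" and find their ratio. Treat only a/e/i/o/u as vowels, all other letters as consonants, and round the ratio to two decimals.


Word: "prisoner"
Vowels (a,e,i,o,u): 3
Consonants: 5
Ratio = 3/5
= 0.60


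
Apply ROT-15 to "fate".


Word: "fate"
Shift: 15
Each letter → (letter + shift) mod 26:
  'f' (5) + 15 = 20 → 'u'
  'a' (0) + 15 = 15 → 'p'
  't' (19) + 15 = 8 → 'i'
  'e' (4) + 15 = 19 → 't'
Result = "upit"


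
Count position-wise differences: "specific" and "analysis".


Comparing character by character (same length = 8):
  Pos 0: 's' vs 'a' !=
  Pos 1: 'p' vs 'n' !=
  Pos 2: 'e' vs 'a' !=
  Pos 3: 'c' vs 'l' !=
  Pos 4: 'i' vs 'y' !=
  Pos 5: 'f' vs 's' !=
  Pos 6: 'i' vs 'i' =
  Pos 7: 'c' vs 's' !=
Hamming distance = 7


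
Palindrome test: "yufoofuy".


Word: "yufoofuy"
Reversed: "yufoofuy"
Forward == Backward? yufoofuy == yufoofuy
Palindrome = Yes


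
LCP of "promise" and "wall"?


Word 1: "promise"
Word 2: "wall"
Comparing from start:
  Pos 0: 'p' != 'w' (stop)
LCP = "" (length 0)


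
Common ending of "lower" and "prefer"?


Word 1: "lower"
Word 2: "prefer"
Comparing from end:
  Pos -1: 'r' == 'r'
  Pos -2: 'e' == 'e'
  Pos -3: 'w' != 'f' (stop)
LCS = "er" (length 2)


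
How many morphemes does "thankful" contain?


Word: "thankful"
Morphemes: thank | -ful
Each morpheme carries meaning
= 2 morphemes


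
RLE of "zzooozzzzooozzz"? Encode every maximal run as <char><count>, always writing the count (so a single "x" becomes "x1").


String: "zzooozzzzooozzz"
Scanning for consecutive runs:
  'z' x 2
  'o' x 3
  'z' x 4
  'o' x 3
  'z' x 3
RLE = "z2o3z4o3z3"


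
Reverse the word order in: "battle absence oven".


Original: "battle absence oven"
Words (1..n): battle | absence | oven
Reversed (n..1): oven | absence | battle
Result = "oven absence battle"


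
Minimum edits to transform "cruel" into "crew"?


Word 1: "cruel" (length 5)
Word 2: "crew" (length 4)
One optimal edit sequence (insert/delete/substitute each cost 1):
  1. keep 'c'
  2. keep 'r'
  3. delete 'u'  (+1)
  4. keep 'e'
  5. substitute 'l' -> 'w'  (+1)
Total edit operations: 2
Edit distance = 2


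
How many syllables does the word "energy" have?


Word: "energy"
Syllable breakdown: en | er | gy
Counting: 3 parts
= 3 syllables


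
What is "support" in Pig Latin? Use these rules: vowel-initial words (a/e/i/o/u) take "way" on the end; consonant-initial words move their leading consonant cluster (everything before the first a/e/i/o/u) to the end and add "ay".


Word: "support"
Starts with consonant(s) → move to end, add 'ay'
Consonant cluster: "s"
Pig Latin = "upportsay"


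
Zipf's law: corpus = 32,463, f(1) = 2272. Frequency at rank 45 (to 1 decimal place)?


Zipf's law: f(r) = f(1) / r
f(1) = 2272
f(45) = 2272 / 45
= 50.5 occurrences


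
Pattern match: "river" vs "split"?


Pattern of "river": [0, 1, 2, 3, 0]
Pattern of "split": [0, 1, 2, 3, 4]
Patterns do not match
Same pattern = No


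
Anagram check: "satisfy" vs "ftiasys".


Word 1: "satisfy" → sorted: afissty
Word 2: "ftiasys" → sorted: afissty
Same letters? afissty == afissty
Anagram = Yes


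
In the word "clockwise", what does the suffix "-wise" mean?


Suffix: -wise
As in: clockwise -> clock + -wise
Meaning = in the manner of


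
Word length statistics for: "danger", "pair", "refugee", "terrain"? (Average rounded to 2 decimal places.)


Lengths: "danger"=6, "pair"=4, "refugee"=7, "terrain"=7
Sum = 24, Count = 4
Average = 24/4 = 6.00
= avg=6.00, min=4, max=7


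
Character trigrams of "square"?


Word: "square" (length 6)
Number of trigrams = 6 - 3 + 1 = 4
  Position 0: "squ"
  Position 1: "qua"
  Position 2: "uar"
  Position 3: "are"
Trigrams = "squ", "qua", "uar", "are"


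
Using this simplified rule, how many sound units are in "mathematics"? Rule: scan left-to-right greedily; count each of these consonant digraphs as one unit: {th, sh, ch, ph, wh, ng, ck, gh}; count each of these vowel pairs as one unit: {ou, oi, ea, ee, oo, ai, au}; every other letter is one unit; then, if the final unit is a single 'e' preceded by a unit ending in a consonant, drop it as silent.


Word: "mathematics" (11 letters)
Left-to-right scan:
  [1] 'm' (letter)
  [2] 'a' (letter)
  [3] 'th' (digraph)
  [4] 'e' (letter)
  [5] 'm' (letter)
  [6] 'a' (letter)
  [7] 't' (letter)
  [8] 'i' (letter)
  [9] 'c' (letter)
  [10] 's' (letter)
Units from scan: 10
Sound units = 10 units


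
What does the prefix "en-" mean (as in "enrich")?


Prefix: en-
As in: enrich -> en- + rich
Meaning = cause to / put into


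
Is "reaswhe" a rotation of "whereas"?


Word: "whereas", Candidate: "reaswhe"
Method: check if candidate is substring of word+word
"whereaswhereas" contains "reaswhe"? Yes
Is rotation = Yes


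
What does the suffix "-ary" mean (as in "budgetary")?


Suffix: -ary
Example: budgetary (budget + -ary)
Meaning = relating to


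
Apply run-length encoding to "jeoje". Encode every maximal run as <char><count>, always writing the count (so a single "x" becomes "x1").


String: "jeoje"
Scanning for consecutive runs:
  'j' x 1
  'e' x 1
  'o' x 1
  'j' x 1
  'e' x 1
RLE = "j1e1o1j1e1"


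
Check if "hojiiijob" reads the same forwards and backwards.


Word: "hojiiijob"
Reversed: "bojiiijoh"
Forward == Backward? hojiiijob != bojiiijoh
Palindrome = No


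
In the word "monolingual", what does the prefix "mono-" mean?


Prefix: mono-
Example: monolingual (mono- + lingual)
Meaning = one


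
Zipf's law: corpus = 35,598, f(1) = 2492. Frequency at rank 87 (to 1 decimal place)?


Zipf's law: f(r) = f(1) / r
f(1) = 2492
f(87) = 2492 / 87
= 28.6 occurrences


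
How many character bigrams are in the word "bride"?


Word: "bride" (length 5)
Number of 2-grams = length - 2 + 1 = 5 - 2 + 1
= 4


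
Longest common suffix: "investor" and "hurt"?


Word 1: "investor"
Word 2: "hurt"
Comparing from end:
  Pos -1: 'r' != 't' (stop)
LCS = "" (length 0)


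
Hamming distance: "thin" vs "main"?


Comparing character by character (same length = 4):
  Pos 0: 't' vs 'm' !=
  Pos 1: 'h' vs 'a' !=
  Pos 2: 'i' vs 'i' =
  Pos 3: 'n' vs 'n' =
Hamming distance = 2


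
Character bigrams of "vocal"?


Word: "vocal" (length 5)
Number of bigrams = 5 - 2 + 1 = 4
  Position 0: "vo"
  Position 1: "oc"
  Position 2: "ca"
  Position 3: "al"
Bigrams = "vo", "oc", "ca", "al"


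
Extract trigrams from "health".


Word: "health" (length 6)
Number of trigrams = 6 - 3 + 1 = 4
  Position 0: "hea"
  Position 1: "eal"
  Position 2: "alt"
  Position 3: "lth"
Trigrams = "hea", "eal", "alt", "lth"


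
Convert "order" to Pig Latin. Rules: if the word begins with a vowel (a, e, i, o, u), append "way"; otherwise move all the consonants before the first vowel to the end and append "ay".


Word: "order"
Starts with vowel → add 'way'
Pig Latin = "orderway"


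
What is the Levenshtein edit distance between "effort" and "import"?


Word 1: "effort" (length 6)
Word 2: "import" (length 6)
One optimal edit sequence (insert/delete/substitute each cost 1):
  1. substitute 'e' -> 'i'  (+1)
  2. substitute 'f' -> 'm'  (+1)
  3. substitute 'f' -> 'p'  (+1)
  4. keep 'o'
  5. keep 'r'
  6. keep 't'
Total edit operations: 3
Edit distance = 3


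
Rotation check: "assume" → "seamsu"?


Word: "assume", Candidate: "seamsu"
Method: check if candidate is substring of word+word
"assumeassume" contains "seamsu"? No
Is rotation = No


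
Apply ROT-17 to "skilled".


Word: "skilled"
Shift: 17
Each letter → (letter + shift) mod 26:
  's' (18) + 17 = 9 → 'j'
  'k' (10) + 17 = 1 → 'b'
  'i' (8) + 17 = 25 → 'z'
  'l' (11) + 17 = 2 → 'c'
  'l' (11) + 17 = 2 → 'c'
  'e' (4) + 17 = 21 → 'v'
  'd' (3) + 17 = 20 → 'u'
Result = "jbzccvu"


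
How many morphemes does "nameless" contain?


Word: "nameless"
Morphemes: name + -less
Each morpheme carries meaning
= 2 morphemes


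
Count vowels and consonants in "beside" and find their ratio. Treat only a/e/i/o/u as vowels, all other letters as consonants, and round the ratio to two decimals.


Word: "beside"
Vowels (a,e,i,o,u): 3
Consonants: 3
Ratio = 3/3
= 1.00


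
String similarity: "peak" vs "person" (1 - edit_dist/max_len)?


Word 1: "peak" (length 4)
Word 2: "person" (length 6)
One optimal edit sequence:
  1. keep 'p'
  2. keep 'e'
  3. insert 'r'  (+1)
  4. insert 's'  (+1)
  5. substitute 'a' -> 'o'  (+1)
  6. substitute 'k' -> 'n'  (+1)
Edit distance = 4
Max length = max(4, 6) = 6
Similarity = 1 - 4/6
= 0.3333


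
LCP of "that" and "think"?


Word 1: "that"
Word 2: "think"
Comparing from start:
  Pos 0: 't' == 't'
  Pos 1: 'h' == 'h'
  Pos 2: 'a' != 'i' (stop)
LCP = "th" (length 2)


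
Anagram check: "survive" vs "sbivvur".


Word 1: "survive" → sorted: eirsuvv
Word 2: "sbivvur" → sorted: birsuvv
Same letters? eirsuvv != birsuvv
Anagram = No


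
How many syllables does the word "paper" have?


Word: "paper"
Syllable breakdown: pa · per
Counting: 2 parts
= 2 syllables


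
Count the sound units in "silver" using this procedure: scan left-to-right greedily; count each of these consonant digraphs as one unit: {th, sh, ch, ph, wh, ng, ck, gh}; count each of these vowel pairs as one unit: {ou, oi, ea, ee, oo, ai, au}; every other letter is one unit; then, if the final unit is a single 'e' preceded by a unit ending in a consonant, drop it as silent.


Word: "silver" (6 letters)
Left-to-right scan:
  (1) 's' (letter)
  (2) 'i' (letter)
  (3) 'l' (letter)
  (4) 'v' (letter)
  (5) 'e' (letter)
  (6) 'r' (letter)
Units from scan: 6
Sound units = 6 units


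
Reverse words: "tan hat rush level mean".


Original: "tan hat rush level mean"
Words (1..n): tan | hat | rush | level | mean
Reversed (n..1): mean | level | rush | hat | tan
Result = "mean level rush hat tan"


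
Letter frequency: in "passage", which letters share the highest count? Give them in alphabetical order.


Word: "passage"
Letter counts:
  'a': 2
  'e': 1
  'g': 1
  'p': 1
  's': 2
Maximum count = 2
Most frequent = 'a', 's' (2 times each)


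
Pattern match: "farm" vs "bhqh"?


Pattern of "farm": [0, 1, 2, 3]
Pattern of "bhqh": [0, 1, 2, 1]
Patterns do not match
Same pattern = No


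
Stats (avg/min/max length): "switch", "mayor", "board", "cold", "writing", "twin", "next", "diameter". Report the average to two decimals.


Lengths: "switch"=6, "mayor"=5, "board"=5, "cold"=4, "writing"=7, "twin"=4, "next"=4, "diameter"=8
Sum = 43, Count = 8
Average = 43/8 = 5.38
= avg=5.38, min=4, max=8


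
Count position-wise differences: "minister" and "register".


Comparing character by character (same length = 8):
  Pos 0: 'm' vs 'r' !=
  Pos 1: 'i' vs 'e' !=
  Pos 2: 'n' vs 'g' !=
  Pos 3: 'i' vs 'i' =
  Pos 4: 's' vs 's' =
  Pos 5: 't' vs 't' =
  Pos 6: 'e' vs 'e' =
  Pos 7: 'r' vs 'r' =
Hamming distance = 3


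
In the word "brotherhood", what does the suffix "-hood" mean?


Suffix: -hood
Example: brotherhood (brother + -hood)
Meaning = state / condition


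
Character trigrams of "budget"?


Word: "budget" (length 6)
Number of trigrams = 6 - 3 + 1 = 4
  Position 0: "bud"
  Position 1: "udg"
  Position 2: "dge"
  Position 3: "get"
Trigrams = "bud", "udg", "dge", "get"


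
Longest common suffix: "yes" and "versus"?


Word 1: "yes"
Word 2: "versus"
Comparing from end:
  Pos -1: 's' == 's'
  Pos -2: 'e' != 'u' (stop)
LCS = "s" (length 1)


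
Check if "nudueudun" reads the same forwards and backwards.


Word: "nudueudun"
Reversed: "nudueudun"
Forward == Backward? nudueudun == nudueudun
Palindrome = Yes


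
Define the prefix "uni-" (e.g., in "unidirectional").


Prefix: uni-
Example: unidirectional = uni- + directional
Meaning = one


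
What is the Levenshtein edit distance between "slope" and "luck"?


Word 1: "slope" (length 5)
Word 2: "luck" (length 4)
One optimal edit sequence (insert/delete/substitute each cost 1):
  1. delete 's'  (+1)
  2. keep 'l'
  3. substitute 'o' -> 'u'  (+1)
  4. substitute 'p' -> 'c'  (+1)
  5. substitute 'e' -> 'k'  (+1)
Total edit operations: 4
Edit distance = 4


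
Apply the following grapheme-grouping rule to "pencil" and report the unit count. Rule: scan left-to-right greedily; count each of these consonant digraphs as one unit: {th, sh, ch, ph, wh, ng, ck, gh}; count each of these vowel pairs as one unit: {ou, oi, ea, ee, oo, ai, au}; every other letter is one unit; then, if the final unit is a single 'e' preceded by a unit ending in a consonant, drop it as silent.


Word: "pencil" (6 letters)
Left-to-right scan:
  [1] 'p' (letter)
  [2] 'e' (letter)
  [3] 'n' (letter)
  [4] 'c' (letter)
  [5] 'i' (letter)
  [6] 'l' (letter)
Units from scan: 6
Sound units = 6 units


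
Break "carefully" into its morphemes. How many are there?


Word: "carefully"
Morphemes: care + -ful + -ly
Each morpheme carries meaning
= 3 morphemes


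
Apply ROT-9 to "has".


Word: "has"
Shift: 9
Each letter → (letter + shift) mod 26:
  'h' (7) + 9 = 16 → 'q'
  'a' (0) + 9 = 9 → 'j'
  's' (18) + 9 = 1 → 'b'
Result = "qjb"


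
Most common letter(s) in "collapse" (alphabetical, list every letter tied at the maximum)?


Word: "collapse"
Letter counts:
  'a': 1
  'c': 1
  'e': 1
  'l': 2
  'o': 1
  'p': 1
  's': 1
Maximum count = 2
Most frequent = 'l' (2 times each)


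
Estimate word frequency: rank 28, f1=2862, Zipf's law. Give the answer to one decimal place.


Zipf's law: f(r) = f(1) / r
f(1) = 2862
f(28) = 2862 / 28
= 102.2 occurrences


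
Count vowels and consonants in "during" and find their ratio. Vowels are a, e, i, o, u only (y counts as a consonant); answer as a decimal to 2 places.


Word: "during"
Vowels (a,e,i,o,u): 2
Consonants: 4
Ratio = 2/4
= 0.50
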